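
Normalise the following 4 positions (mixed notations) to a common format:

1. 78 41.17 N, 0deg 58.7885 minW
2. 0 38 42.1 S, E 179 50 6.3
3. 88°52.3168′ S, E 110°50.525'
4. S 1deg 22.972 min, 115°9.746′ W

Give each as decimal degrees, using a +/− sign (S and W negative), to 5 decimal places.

1. 78.68617, -0.97981
2. -0.64503, 179.83508
3. -88.87195, 110.84208
4. -1.38287, -115.16243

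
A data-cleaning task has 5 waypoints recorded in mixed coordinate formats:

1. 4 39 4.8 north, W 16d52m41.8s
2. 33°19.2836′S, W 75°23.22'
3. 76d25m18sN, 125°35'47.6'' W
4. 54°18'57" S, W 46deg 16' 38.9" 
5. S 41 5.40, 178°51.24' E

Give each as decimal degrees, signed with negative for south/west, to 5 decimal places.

1. 4.65133, -16.87828
2. -33.32139, -75.38700
3. 76.42167, -125.59656
4. -54.31583, -46.27747
5. -41.09000, 178.85400

Point 1:
  Lat: 39′ + 4.8″ = 39.08000′; 4 + 39.08000/60 = 4.651333
  N ⇒ keep positive
  Longitude: 52′ + 41.8″ = 52.69667′; 16 + 52.69667/60 = 16.878278
  W → negative
Point 2:
  φ: 33 + 19.2836/60 = 33.321393
  S → negative
  λ: 23.22′ = 0.387000°; total 75.387000
  W ⇒ negate
Point 3:
  φ: 25′ + 18″ = 25.30000′; 76 + 25.30000/60 = 76.421667
  N ⇒ keep positive
  Lon: 35′ + 47.6″ = 35.79333′; 125 + 35.79333/60 = 125.596556
  hemisphere W, so the sign is −
Point 4:
  Lat: 54° + 18/60 + 57/3600 = 54 + 0.300000 + 0.015833 = 54.315833
  hemisphere S, so the sign is −
  Lon: 46 + 16/60 + 38.9/3600 = 46.277472
  W → negative
Point 5:
  Latitude: 5.4′ = 0.090000°; total 41.090000
  S → negative
  Lon: 51.24′ = 0.854000°; total 178.854000
  E ⇒ keep positive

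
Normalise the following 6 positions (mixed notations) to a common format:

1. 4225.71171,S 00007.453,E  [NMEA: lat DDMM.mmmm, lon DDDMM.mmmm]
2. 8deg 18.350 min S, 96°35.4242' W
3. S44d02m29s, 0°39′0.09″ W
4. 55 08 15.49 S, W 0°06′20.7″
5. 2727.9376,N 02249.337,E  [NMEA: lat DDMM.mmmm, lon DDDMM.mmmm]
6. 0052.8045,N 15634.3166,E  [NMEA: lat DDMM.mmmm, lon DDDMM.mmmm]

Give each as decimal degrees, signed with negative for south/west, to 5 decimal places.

1. -42.42853, 0.12422
2. -8.30583, -96.59040
3. -44.04139, -0.65003
4. -55.13764, -0.10575
5. 27.46563, 22.82228
6. 0.88008, 156.57194

Point 1:
  Latitude: split at 2 digits → 42° and 25.71171′; 42 + 25.71171/60 = 42.428529
  S → negative
  λ: degrees = first 3 digits = 0, minutes = 7.453; 0 + 7.453/60 = 0.124217
  E → positive
Point 2:
  Latitude: 8 + 18.35/60 = 8.305833
  S → negative
  Lon: 96 + 35.4242/60 = 96.590403
  W ⇒ negate
Point 3:
  Latitude: 44 + 2/60 + 29/3600 = 44.041389
  S → negative
  Longitude: 0 + 39/60 + 0.09/3600 = 0.650025
  hemisphere W, so the sign is −
Point 4:
  φ: 8′ + 15.49″ = 8.25817′; 55 + 8.25817/60 = 55.137636
  hemisphere S, so the sign is −
  Lon: 0 + 6/60 + 20.7/3600 = 0.105750
  W ⇒ negate
Point 5:
  Lat: split at 2 digits → 27° and 27.9376′; 27 + 27.9376/60 = 27.465627
  N → positive
  Lon: split at 3 digits → 022° and 49.337′; 22 + 49.337/60 = 22.822283
  E ⇒ keep positive
Point 6:
  Latitude: split at 2 digits → 00° and 52.8045′; 0 + 52.8045/60 = 0.880075
  N → positive
  λ: degrees = first 3 digits = 156, minutes = 34.3166; 156 + 34.3166/60 = 156.571943
  E ⇒ keep positive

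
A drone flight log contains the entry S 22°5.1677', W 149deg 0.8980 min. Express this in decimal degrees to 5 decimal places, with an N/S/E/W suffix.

22.08613° S, 149.01497° W

Lat: 5.1677′ = 0.086128°; total 22.086128
Longitude: 0.898′ = 0.014967°; total 149.014967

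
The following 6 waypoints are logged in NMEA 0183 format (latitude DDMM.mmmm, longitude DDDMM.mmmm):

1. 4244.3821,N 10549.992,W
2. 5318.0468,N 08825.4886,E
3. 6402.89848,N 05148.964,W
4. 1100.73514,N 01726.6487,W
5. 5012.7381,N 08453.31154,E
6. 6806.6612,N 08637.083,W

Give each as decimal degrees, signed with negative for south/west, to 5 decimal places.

1. 42.73970, -105.83320
2. 53.30078, 88.42481
3. 64.04831, -51.81607
4. 11.01225, -17.44415
5. 50.21230, 84.88853
6. 68.11102, -86.61805

Point 1:
  Latitude: split at 2 digits → 42° and 44.3821′; 42 + 44.3821/60 = 42.739702
  N ⇒ keep positive
  Lon: split at 3 digits → 105° and 49.992′; 105 + 49.992/60 = 105.833200
  hemisphere W, so the sign is −
Point 2:
  φ: degrees = first 2 digits = 53, minutes = 18.0468; 53 + 18.0468/60 = 53.300780
  N ⇒ keep positive
  Lon: split at 3 digits → 088° and 25.4886′; 88 + 25.4886/60 = 88.424810
  E ⇒ keep positive
Point 3:
  φ: degrees = first 2 digits = 64, minutes = 2.89848; 64 + 2.89848/60 = 64.048308
  N → positive
  Lon: split at 3 digits → 051° and 48.964′; 51 + 48.964/60 = 51.816067
  W ⇒ negate
Point 4:
  Latitude: degrees = first 2 digits = 11, minutes = 0.73514; 11 + 0.73514/60 = 11.012252
  N ⇒ keep positive
  Lon: split at 3 digits → 017° and 26.6487′; 17 + 26.6487/60 = 17.444145
  W → negative
Point 5:
  Latitude: split at 2 digits → 50° and 12.7381′; 50 + 12.7381/60 = 50.212302
  N → positive
  Longitude: split at 3 digits → 084° and 53.31154′; 84 + 53.31154/60 = 84.888526
  E ⇒ keep positive
Point 6:
  Lat: degrees = first 2 digits = 68, minutes = 6.6612; 68 + 6.6612/60 = 68.111020
  N ⇒ keep positive
  λ: degrees = first 3 digits = 86, minutes = 37.083; 86 + 37.083/60 = 86.618050
  W ⇒ negate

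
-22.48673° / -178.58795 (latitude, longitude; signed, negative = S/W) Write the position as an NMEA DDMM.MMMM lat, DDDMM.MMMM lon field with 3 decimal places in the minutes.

2229.204,S / 17835.277,W

Latitude is negative → S; |value| = 22.486730
Latitude: fractional part 0.486730 → 29.20380 minutes
Longitude is negative → W; |value| = 178.587950
Lon: fractional part 0.587950 → 35.27700 minutes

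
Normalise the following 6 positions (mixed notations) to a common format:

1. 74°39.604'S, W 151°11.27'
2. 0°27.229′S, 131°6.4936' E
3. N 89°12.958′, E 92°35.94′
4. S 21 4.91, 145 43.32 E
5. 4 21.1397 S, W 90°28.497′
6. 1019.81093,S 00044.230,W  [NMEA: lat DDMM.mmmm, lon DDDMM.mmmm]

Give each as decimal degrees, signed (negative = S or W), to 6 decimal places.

Point 1:
  φ: 39.604′ = 0.660067°; total 74.6600667
  S ⇒ negate
  Lon: 151 + 11.27/60 = 151.1878333
  W → negative
Point 2:
  Latitude: 27.229′ = 0.453817°; total 0.4538167
  S → negative
  Lon: 6.4936′ = 0.108227°; total 131.1082267
  E ⇒ keep positive
Point 3:
  φ: 12.958′ = 0.215967°; total 89.2159667
  N ⇒ keep positive
  Lon: 35.94′ = 0.599000°; total 92.5990000
  E ⇒ keep positive
Point 4:
  Latitude: 21 + 4.91/60 = 21.0818333
  S ⇒ negate
  Longitude: 43.32′ = 0.722000°; total 145.7220000
  E → positive
Point 5:
  Latitude: 4 + 21.1397/60 = 4.3523283
  S → negative
  Longitude: 28.497′ = 0.474950°; total 90.4749500
  W ⇒ negate
Point 6:
  Latitude: split at 2 digits → 10° and 19.81093′; 10 + 19.81093/60 = 10.3301822
  S ⇒ negate
  λ: degrees = first 3 digits = 0, minutes = 44.23; 0 + 44.23/60 = 0.7371667
  W ⇒ negate

1. -74.660067, -151.187833
2. -0.453817, 131.108227
3. 89.215967, 92.599000
4. -21.081833, 145.722000
5. -4.352328, -90.474950
6. -10.330182, -0.737167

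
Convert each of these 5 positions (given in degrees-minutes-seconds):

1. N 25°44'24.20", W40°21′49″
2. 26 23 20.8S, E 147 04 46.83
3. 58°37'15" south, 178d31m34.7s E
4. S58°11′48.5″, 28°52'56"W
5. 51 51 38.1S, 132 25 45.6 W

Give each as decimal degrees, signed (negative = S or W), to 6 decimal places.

1. 25.740056, -40.363611
2. -26.389111, 147.079675
3. -58.620833, 178.526306
4. -58.196806, -28.882222
5. -51.860583, -132.429333

Point 1:
  φ: 44′ + 24.2″ = 44.40333′; 25 + 44.40333/60 = 25.7400556
  N ⇒ keep positive
  Longitude: 40° + 21/60 + 49/3600 = 40 + 0.350000 + 0.013611 = 40.3636111
  W ⇒ negate
Point 2:
  Latitude: 23′ + 20.8″ = 23.34667′; 26 + 23.34667/60 = 26.3891111
  hemisphere S, so the sign is −
  λ: 147 + 4/60 + 46.83/3600 = 147.0796750
  E → positive
Point 3:
  φ: 58° + 37/60 + 15/3600 = 58 + 0.616667 + 0.004167 = 58.6208333
  S → negative
  Lon: 178° + 31/60 + 34.7/3600 = 178 + 0.516667 + 0.009639 = 178.5263056
  E → positive
Point 4:
  Lat: 58 + 11/60 + 48.5/3600 = 58.1968056
  S ⇒ negate
  Longitude: 52′ + 56″ = 52.93333′; 28 + 52.93333/60 = 28.8822222
  hemisphere W, so the sign is −
Point 5:
  Latitude: 51 + 51/60 + 38.1/3600 = 51.8605833
  S ⇒ negate
  Longitude: 132 + 25/60 + 45.6/3600 = 132.4293333
  W ⇒ negate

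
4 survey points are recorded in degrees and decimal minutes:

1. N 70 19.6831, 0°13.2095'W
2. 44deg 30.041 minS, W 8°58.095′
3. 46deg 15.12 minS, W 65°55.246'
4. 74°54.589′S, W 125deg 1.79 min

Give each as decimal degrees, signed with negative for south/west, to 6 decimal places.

Point 1:
  φ: 19.6831′ = 0.328052°; total 70.3280517
  N → positive
  Lon: 13.2095′ = 0.220158°; total 0.2201583
  W → negative
Point 2:
  Lat: 44 + 30.041/60 = 44.5006833
  S ⇒ negate
  Lon: 8 + 58.095/60 = 8.9682500
  W → negative
Point 3:
  Latitude: 46 + 15.12/60 = 46.2520000
  S ⇒ negate
  Longitude: 65 + 55.246/60 = 65.9207667
  W → negative
Point 4:
  Latitude: 54.589′ = 0.909817°; total 74.9098167
  hemisphere S, so the sign is −
  Lon: 125 + 1.79/60 = 125.0298333
  hemisphere W, so the sign is −

1. 70.328052, -0.220158
2. -44.500683, -8.968250
3. -46.252000, -65.920767
4. -74.909817, -125.029833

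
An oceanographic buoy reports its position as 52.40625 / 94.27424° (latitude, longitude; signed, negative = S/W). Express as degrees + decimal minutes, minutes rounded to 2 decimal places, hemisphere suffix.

52° 24.38′ N, 94° 16.45′ E

φ: fractional part 0.406250 → 24.3750 minutes
λ: 94° + 0.274240 × 60 = 94° 16.4544′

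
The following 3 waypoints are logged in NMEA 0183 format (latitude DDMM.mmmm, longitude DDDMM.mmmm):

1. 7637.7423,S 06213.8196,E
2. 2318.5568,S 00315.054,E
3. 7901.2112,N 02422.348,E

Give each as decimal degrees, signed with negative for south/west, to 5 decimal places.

Point 1:
  φ: split at 2 digits → 76° and 37.7423′; 76 + 37.7423/60 = 76.629038
  S ⇒ negate
  Lon: degrees = first 3 digits = 62, minutes = 13.8196; 62 + 13.8196/60 = 62.230327
  E → positive
Point 2:
  φ: degrees = first 2 digits = 23, minutes = 18.5568; 23 + 18.5568/60 = 23.309280
  S → negative
  Lon: degrees = first 3 digits = 3, minutes = 15.054; 3 + 15.054/60 = 3.250900
  E → positive
Point 3:
  Latitude: split at 2 digits → 79° and 1.2112′; 79 + 1.2112/60 = 79.020187
  N ⇒ keep positive
  λ: degrees = first 3 digits = 24, minutes = 22.348; 24 + 22.348/60 = 24.372467
  E → positive

1. -76.62904, 62.23033
2. -23.30928, 3.25090
3. 79.02019, 24.37247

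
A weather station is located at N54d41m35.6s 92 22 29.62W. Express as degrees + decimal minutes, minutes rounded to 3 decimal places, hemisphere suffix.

54° 41.593′ N, 92° 22.494′ W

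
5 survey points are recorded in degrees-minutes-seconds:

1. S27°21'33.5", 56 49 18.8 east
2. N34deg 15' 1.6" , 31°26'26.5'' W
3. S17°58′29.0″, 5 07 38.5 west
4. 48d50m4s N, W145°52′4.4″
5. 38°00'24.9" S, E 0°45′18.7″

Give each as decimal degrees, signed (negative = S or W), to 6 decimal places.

Point 1:
  Lat: 27° + 21/60 + 33.5/3600 = 27 + 0.350000 + 0.009306 = 27.3593056
  S ⇒ negate
  Longitude: 49′ + 18.8″ = 49.31333′; 56 + 49.31333/60 = 56.8218889
  E ⇒ keep positive
Point 2:
  Lat: 34 + 15/60 + 1.6/3600 = 34.2504444
  N ⇒ keep positive
  λ: 26′ + 26.5″ = 26.44167′; 31 + 26.44167/60 = 31.4406944
  hemisphere W, so the sign is −
Point 3:
  Lat: 17° + 58/60 + 29/3600 = 17 + 0.966667 + 0.008056 = 17.9747222
  hemisphere S, so the sign is −
  Longitude: 5 + 7/60 + 38.5/3600 = 5.1273611
  W → negative
Point 4:
  Latitude: 48 + 50/60 + 4/3600 = 48.8344444
  N → positive
  λ: 145 + 52/60 + 4.4/3600 = 145.8678889
  hemisphere W, so the sign is −
Point 5:
  Latitude: 38 + 0/60 + 24.9/3600 = 38.0069167
  hemisphere S, so the sign is −
  Lon: 0° + 45/60 + 18.7/3600 = 0 + 0.750000 + 0.005194 = 0.7551944
  E ⇒ keep positive

1. -27.359306, 56.821889
2. 34.250444, -31.440694
3. -17.974722, -5.127361
4. 48.834444, -145.867889
5. -38.006917, 0.755194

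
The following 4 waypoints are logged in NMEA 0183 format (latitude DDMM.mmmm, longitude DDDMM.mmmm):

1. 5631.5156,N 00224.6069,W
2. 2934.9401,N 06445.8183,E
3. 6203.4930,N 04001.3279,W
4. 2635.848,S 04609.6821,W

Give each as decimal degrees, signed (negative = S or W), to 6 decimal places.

Point 1:
  Latitude: degrees = first 2 digits = 56, minutes = 31.5156; 56 + 31.5156/60 = 56.5252600
  N → positive
  λ: split at 3 digits → 002° and 24.6069′; 2 + 24.6069/60 = 2.4101150
  hemisphere W, so the sign is −
Point 2:
  Latitude: split at 2 digits → 29° and 34.9401′; 29 + 34.9401/60 = 29.5823350
  N ⇒ keep positive
  λ: degrees = first 3 digits = 64, minutes = 45.8183; 64 + 45.8183/60 = 64.7636383
  E ⇒ keep positive
Point 3:
  Lat: degrees = first 2 digits = 62, minutes = 3.493; 62 + 3.493/60 = 62.0582167
  N ⇒ keep positive
  Longitude: split at 3 digits → 040° and 1.3279′; 40 + 1.3279/60 = 40.0221317
  W ⇒ negate
Point 4:
  Latitude: split at 2 digits → 26° and 35.848′; 26 + 35.848/60 = 26.5974667
  S → negative
  Lon: split at 3 digits → 046° and 9.6821′; 46 + 9.6821/60 = 46.1613683
  hemisphere W, so the sign is −

1. 56.525260, -2.410115
2. 29.582335, 64.763638
3. 62.058217, -40.022132
4. -26.597467, -46.161368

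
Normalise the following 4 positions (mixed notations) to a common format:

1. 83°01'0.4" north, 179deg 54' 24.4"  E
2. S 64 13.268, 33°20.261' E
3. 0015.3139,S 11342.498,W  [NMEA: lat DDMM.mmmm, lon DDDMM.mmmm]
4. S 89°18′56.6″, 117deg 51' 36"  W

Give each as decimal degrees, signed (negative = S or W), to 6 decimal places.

1. 83.016778, 179.906778
2. -64.221133, 33.337683
3. -0.255232, -113.708300
4. -89.315722, -117.860000

Point 1:
  Latitude: 83 + 1/60 + 0.4/3600 = 83.0167778
  N ⇒ keep positive
  λ: 179° + 54/60 + 24.4/3600 = 179 + 0.900000 + 0.006778 = 179.9067778
  E ⇒ keep positive
Point 2:
  φ: 64 + 13.268/60 = 64.2211333
  hemisphere S, so the sign is −
  Longitude: 20.261′ = 0.337683°; total 33.3376833
  E → positive
Point 3:
  Latitude: split at 2 digits → 00° and 15.3139′; 0 + 15.3139/60 = 0.2552317
  S → negative
  λ: split at 3 digits → 113° and 42.498′; 113 + 42.498/60 = 113.7083000
  W ⇒ negate
Point 4:
  φ: 89° + 18/60 + 56.6/3600 = 89 + 0.300000 + 0.015722 = 89.3157222
  S ⇒ negate
  Lon: 117° + 51/60 + 36/3600 = 117 + 0.850000 + 0.010000 = 117.8600000
  hemisphere W, so the sign is −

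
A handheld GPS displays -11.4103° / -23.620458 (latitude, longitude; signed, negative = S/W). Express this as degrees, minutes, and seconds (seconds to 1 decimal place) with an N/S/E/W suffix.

Latitude is negative → S; |value| = 11.410300
φ: whole degrees 11; 24.61800′ → 24′ and 37.080″
Longitude is negative → W; |value| = 23.620458
λ: whole degrees 23; 37.22748′ → 37′ and 13.649″

11°24′37.1″ S, 23°37′13.6″ W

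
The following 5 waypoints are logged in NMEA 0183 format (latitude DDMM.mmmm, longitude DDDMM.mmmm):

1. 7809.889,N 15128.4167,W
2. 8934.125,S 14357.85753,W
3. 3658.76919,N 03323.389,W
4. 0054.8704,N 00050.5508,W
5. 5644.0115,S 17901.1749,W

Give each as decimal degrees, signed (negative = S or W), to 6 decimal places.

1. 78.164817, -151.473612
2. -89.568750, -143.964292
3. 36.979487, -33.389817
4. 0.914507, -0.842513
5. -56.733525, -179.019582

Point 1:
  φ: split at 2 digits → 78° and 9.889′; 78 + 9.889/60 = 78.1648167
  N → positive
  Lon: degrees = first 3 digits = 151, minutes = 28.4167; 151 + 28.4167/60 = 151.4736117
  W → negative
Point 2:
  φ: degrees = first 2 digits = 89, minutes = 34.125; 89 + 34.125/60 = 89.5687500
  hemisphere S, so the sign is −
  Lon: split at 3 digits → 143° and 57.85753′; 143 + 57.85753/60 = 143.9642922
  W → negative
Point 3:
  Latitude: degrees = first 2 digits = 36, minutes = 58.76919; 36 + 58.76919/60 = 36.9794865
  N ⇒ keep positive
  Lon: split at 3 digits → 033° and 23.389′; 33 + 23.389/60 = 33.3898167
  W ⇒ negate
Point 4:
  Lat: split at 2 digits → 00° and 54.8704′; 0 + 54.8704/60 = 0.9145067
  N ⇒ keep positive
  Lon: degrees = first 3 digits = 0, minutes = 50.5508; 0 + 50.5508/60 = 0.8425133
  W ⇒ negate
Point 5:
  Latitude: split at 2 digits → 56° and 44.0115′; 56 + 44.0115/60 = 56.7335250
  hemisphere S, so the sign is −
  Lon: degrees = first 3 digits = 179, minutes = 1.1749; 179 + 1.1749/60 = 179.0195817
  W ⇒ negate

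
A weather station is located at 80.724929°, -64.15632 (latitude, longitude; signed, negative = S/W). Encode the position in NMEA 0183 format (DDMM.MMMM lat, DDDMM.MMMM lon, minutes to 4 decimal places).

8043.4957,N / 06409.3792,W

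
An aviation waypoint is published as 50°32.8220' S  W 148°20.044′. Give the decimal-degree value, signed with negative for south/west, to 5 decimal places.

φ: 32.822′ = 0.547033°; total 50.547033
hemisphere S, so the sign is −
Longitude: 148 + 20.044/60 = 148.334067
hemisphere W, so the sign is −

-50.54703, -148.33407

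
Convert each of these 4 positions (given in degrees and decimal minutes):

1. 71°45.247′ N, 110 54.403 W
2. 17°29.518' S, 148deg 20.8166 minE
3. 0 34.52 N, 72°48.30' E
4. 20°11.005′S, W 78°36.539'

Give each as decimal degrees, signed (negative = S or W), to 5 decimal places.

1. 71.75412, -110.90672
2. -17.49197, 148.34694
3. 0.57533, 72.80500
4. -20.18342, -78.60898

Point 1:
  Lat: 45.247′ = 0.754117°; total 71.754117
  N → positive
  Longitude: 54.403′ = 0.906717°; total 110.906717
  W ⇒ negate
Point 2:
  Lat: 17 + 29.518/60 = 17.491967
  hemisphere S, so the sign is −
  Longitude: 20.8166′ = 0.346943°; total 148.346943
  E ⇒ keep positive
Point 3:
  Lat: 0 + 34.52/60 = 0.575333
  N ⇒ keep positive
  λ: 72 + 48.3/60 = 72.805000
  E → positive
Point 4:
  Latitude: 20 + 11.005/60 = 20.183417
  hemisphere S, so the sign is −
  Lon: 36.539′ = 0.608983°; total 78.608983
  W ⇒ negate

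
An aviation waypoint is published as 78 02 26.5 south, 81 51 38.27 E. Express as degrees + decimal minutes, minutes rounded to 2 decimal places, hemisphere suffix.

78° 2.44′ S, 81° 51.64′ E

Latitude: 2 + 26.5/60 = 2.4417′
λ: 51 + 38.27/60 = 51.6378′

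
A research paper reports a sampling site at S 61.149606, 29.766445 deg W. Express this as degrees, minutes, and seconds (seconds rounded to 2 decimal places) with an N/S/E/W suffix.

61°08′58.58″ S, 29°45′59.20″ W

φ: whole degrees 61; 8.97636′ → 8′ and 58.5816″
λ: 0.766445 × 60 = 45.98670′ → 45′, remainder × 60 = 59.2020″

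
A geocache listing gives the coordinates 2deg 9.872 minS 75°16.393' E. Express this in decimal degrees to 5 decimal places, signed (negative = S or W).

-2.16453, 75.27322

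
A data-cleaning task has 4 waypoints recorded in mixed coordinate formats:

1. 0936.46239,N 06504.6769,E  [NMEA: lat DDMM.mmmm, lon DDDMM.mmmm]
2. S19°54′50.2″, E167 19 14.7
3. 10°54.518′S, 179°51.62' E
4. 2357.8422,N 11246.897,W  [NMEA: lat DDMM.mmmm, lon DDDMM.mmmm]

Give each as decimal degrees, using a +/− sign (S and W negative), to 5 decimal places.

Point 1:
  φ: split at 2 digits → 09° and 36.46239′; 9 + 36.46239/60 = 9.607707
  N ⇒ keep positive
  Lon: split at 3 digits → 065° and 4.6769′; 65 + 4.6769/60 = 65.077948
  E ⇒ keep positive
Point 2:
  Lat: 19 + 54/60 + 50.2/3600 = 19.913944
  S ⇒ negate
  Longitude: 19′ + 14.7″ = 19.24500′; 167 + 19.24500/60 = 167.320750
  E → positive
Point 3:
  Latitude: 10 + 54.518/60 = 10.908633
  hemisphere S, so the sign is −
  Longitude: 179 + 51.62/60 = 179.860333
  E ⇒ keep positive
Point 4:
  Lat: degrees = first 2 digits = 23, minutes = 57.8422; 23 + 57.8422/60 = 23.964037
  N → positive
  Lon: degrees = first 3 digits = 112, minutes = 46.897; 112 + 46.897/60 = 112.781617
  hemisphere W, so the sign is −

1. 9.60771, 65.07795
2. -19.91394, 167.32075
3. -10.90863, 179.86033
4. 23.96404, -112.78162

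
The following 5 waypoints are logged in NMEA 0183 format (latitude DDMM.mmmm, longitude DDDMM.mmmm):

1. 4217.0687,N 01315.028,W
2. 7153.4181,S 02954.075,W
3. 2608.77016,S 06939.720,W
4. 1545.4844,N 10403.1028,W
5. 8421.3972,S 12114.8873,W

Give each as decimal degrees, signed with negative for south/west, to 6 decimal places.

1. 42.284478, -13.250467
2. -71.890302, -29.901250
3. -26.146169, -69.662000
4. 15.758073, -104.051713
5. -84.356620, -121.248122

Point 1:
  φ: degrees = first 2 digits = 42, minutes = 17.0687; 42 + 17.0687/60 = 42.2844783
  N ⇒ keep positive
  λ: split at 3 digits → 013° and 15.028′; 13 + 15.028/60 = 13.2504667
  W → negative
Point 2:
  φ: degrees = first 2 digits = 71, minutes = 53.4181; 71 + 53.4181/60 = 71.8903017
  hemisphere S, so the sign is −
  Longitude: degrees = first 3 digits = 29, minutes = 54.075; 29 + 54.075/60 = 29.9012500
  hemisphere W, so the sign is −
Point 3:
  Lat: split at 2 digits → 26° and 8.77016′; 26 + 8.77016/60 = 26.1461693
  S → negative
  Lon: degrees = first 3 digits = 69, minutes = 39.72; 69 + 39.72/60 = 69.6620000
  hemisphere W, so the sign is −
Point 4:
  Latitude: split at 2 digits → 15° and 45.4844′; 15 + 45.4844/60 = 15.7580733
  N ⇒ keep positive
  Longitude: degrees = first 3 digits = 104, minutes = 3.1028; 104 + 3.1028/60 = 104.0517133
  W → negative
Point 5:
  φ: split at 2 digits → 84° and 21.3972′; 84 + 21.3972/60 = 84.3566200
  S ⇒ negate
  λ: split at 3 digits → 121° and 14.8873′; 121 + 14.8873/60 = 121.2481217
  W ⇒ negate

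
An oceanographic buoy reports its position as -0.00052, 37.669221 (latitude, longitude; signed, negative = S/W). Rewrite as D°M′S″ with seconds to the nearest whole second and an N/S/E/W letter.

Latitude is negative → S; |value| = 0.000520
Lat: whole degrees 0; 0.03120′ → 0′ and 1.87″
Longitude: 0.669221 × 60 = 40.15326′ → 40′, remainder × 60 = 9.20″

0°00′2″ S, 37°40′9″ E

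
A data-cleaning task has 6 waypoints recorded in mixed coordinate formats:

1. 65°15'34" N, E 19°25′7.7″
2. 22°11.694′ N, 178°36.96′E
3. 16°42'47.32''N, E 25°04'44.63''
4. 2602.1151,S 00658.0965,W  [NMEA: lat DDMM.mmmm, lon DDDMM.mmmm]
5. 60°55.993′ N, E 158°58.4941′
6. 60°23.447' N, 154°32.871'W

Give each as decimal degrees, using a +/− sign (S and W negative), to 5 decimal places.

Point 1:
  Lat: 65° + 15/60 + 34/3600 = 65 + 0.250000 + 0.009444 = 65.259444
  N ⇒ keep positive
  Longitude: 19° + 25/60 + 7.7/3600 = 19 + 0.416667 + 0.002139 = 19.418806
  E → positive
Point 2:
  Lat: 22 + 11.694/60 = 22.194900
  N ⇒ keep positive
  Lon: 178 + 36.96/60 = 178.616000
  E → positive
Point 3:
  Lat: 42′ + 47.32″ = 42.78867′; 16 + 42.78867/60 = 16.713144
  N ⇒ keep positive
  Lon: 4′ + 44.63″ = 4.74383′; 25 + 4.74383/60 = 25.079064
  E → positive
Point 4:
  φ: split at 2 digits → 26° and 2.1151′; 26 + 2.1151/60 = 26.035252
  S → negative
  Longitude: degrees = first 3 digits = 6, minutes = 58.0965; 6 + 58.0965/60 = 6.968275
  W → negative
Point 5:
  φ: 55.993′ = 0.933217°; total 60.933217
  N → positive
  Longitude: 158 + 58.4941/60 = 158.974902
  E → positive
Point 6:
  Latitude: 23.447′ = 0.390783°; total 60.390783
  N ⇒ keep positive
  Lon: 32.871′ = 0.547850°; total 154.547850
  hemisphere W, so the sign is −

1. 65.25944, 19.41881
2. 22.19490, 178.61600
3. 16.71314, 25.07906
4. -26.03525, -6.96828
5. 60.93322, 158.97490
6. 60.39078, -154.54785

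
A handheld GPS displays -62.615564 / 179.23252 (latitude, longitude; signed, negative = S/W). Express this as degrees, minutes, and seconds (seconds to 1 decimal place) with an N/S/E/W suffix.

62°36′56.0″ S, 179°13′57.1″ E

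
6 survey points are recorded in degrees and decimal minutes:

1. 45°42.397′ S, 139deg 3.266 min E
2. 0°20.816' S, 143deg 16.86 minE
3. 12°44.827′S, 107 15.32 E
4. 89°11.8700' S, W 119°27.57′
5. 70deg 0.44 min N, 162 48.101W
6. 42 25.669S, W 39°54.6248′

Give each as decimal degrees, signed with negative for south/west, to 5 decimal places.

Point 1:
  Lat: 45 + 42.397/60 = 45.706617
  S ⇒ negate
  Lon: 3.266′ = 0.054433°; total 139.054433
  E ⇒ keep positive
Point 2:
  φ: 20.816′ = 0.346933°; total 0.346933
  S → negative
  Lon: 143 + 16.86/60 = 143.281000
  E → positive
Point 3:
  Latitude: 12 + 44.827/60 = 12.747117
  S ⇒ negate
  Lon: 15.32′ = 0.255333°; total 107.255333
  E → positive
Point 4:
  φ: 89 + 11.87/60 = 89.197833
  S → negative
  λ: 27.57′ = 0.459500°; total 119.459500
  W ⇒ negate
Point 5:
  φ: 70 + 0.44/60 = 70.007333
  N ⇒ keep positive
  Longitude: 48.101′ = 0.801683°; total 162.801683
  hemisphere W, so the sign is −
Point 6:
  φ: 42 + 25.669/60 = 42.427817
  hemisphere S, so the sign is −
  Longitude: 39 + 54.6248/60 = 39.910413
  W → negative

1. -45.70662, 139.05443
2. -0.34693, 143.28100
3. -12.74712, 107.25533
4. -89.19783, -119.45950
5. 70.00733, -162.80168
6. -42.42782, -39.91041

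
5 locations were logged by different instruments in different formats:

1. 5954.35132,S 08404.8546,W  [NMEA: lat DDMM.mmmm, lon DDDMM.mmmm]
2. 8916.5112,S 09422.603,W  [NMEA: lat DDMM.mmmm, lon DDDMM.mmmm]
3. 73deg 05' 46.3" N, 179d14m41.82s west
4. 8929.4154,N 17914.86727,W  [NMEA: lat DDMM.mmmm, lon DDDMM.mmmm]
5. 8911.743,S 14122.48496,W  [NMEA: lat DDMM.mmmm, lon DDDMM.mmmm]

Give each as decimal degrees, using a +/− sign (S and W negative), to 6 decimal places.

1. -59.905855, -84.080910
2. -89.275187, -94.376717
3. 73.096194, -179.244950
4. 89.490257, -179.247788
5. -89.195717, -141.374749

Point 1:
  Latitude: degrees = first 2 digits = 59, minutes = 54.35132; 59 + 54.35132/60 = 59.9058553
  S → negative
  Lon: split at 3 digits → 084° and 4.8546′; 84 + 4.8546/60 = 84.0809100
  W ⇒ negate
Point 2:
  φ: degrees = first 2 digits = 89, minutes = 16.5112; 89 + 16.5112/60 = 89.2751867
  S ⇒ negate
  λ: degrees = first 3 digits = 94, minutes = 22.603; 94 + 22.603/60 = 94.3767167
  hemisphere W, so the sign is −
Point 3:
  Latitude: 73 + 5/60 + 46.3/3600 = 73.0961944
  N ⇒ keep positive
  Longitude: 179° + 14/60 + 41.82/3600 = 179 + 0.233333 + 0.011617 = 179.2449500
  W → negative
Point 4:
  Lat: degrees = first 2 digits = 89, minutes = 29.4154; 89 + 29.4154/60 = 89.4902567
  N ⇒ keep positive
  Longitude: split at 3 digits → 179° and 14.86727′; 179 + 14.86727/60 = 179.2477878
  W ⇒ negate
Point 5:
  φ: degrees = first 2 digits = 89, minutes = 11.743; 89 + 11.743/60 = 89.1957167
  hemisphere S, so the sign is −
  Lon: degrees = first 3 digits = 141, minutes = 22.48496; 141 + 22.48496/60 = 141.3747493
  W ⇒ negate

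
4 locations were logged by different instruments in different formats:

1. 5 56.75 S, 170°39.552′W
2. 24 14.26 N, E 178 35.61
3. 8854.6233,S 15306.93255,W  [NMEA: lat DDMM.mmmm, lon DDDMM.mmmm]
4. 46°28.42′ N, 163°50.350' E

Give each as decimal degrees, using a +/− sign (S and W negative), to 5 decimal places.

1. -5.94583, -170.65920
2. 24.23767, 178.59350
3. -88.91039, -153.11554
4. 46.47367, 163.83917

Point 1:
  φ: 5 + 56.75/60 = 5.945833
  S ⇒ negate
  Lon: 170 + 39.552/60 = 170.659200
  hemisphere W, so the sign is −
Point 2:
  Lat: 24 + 14.26/60 = 24.237667
  N → positive
  Lon: 178 + 35.61/60 = 178.593500
  E → positive
Point 3:
  Latitude: split at 2 digits → 88° and 54.6233′; 88 + 54.6233/60 = 88.910388
  hemisphere S, so the sign is −
  Longitude: degrees = first 3 digits = 153, minutes = 6.93255; 153 + 6.93255/60 = 153.115543
  W ⇒ negate
Point 4:
  Lat: 46 + 28.42/60 = 46.473667
  N → positive
  Longitude: 163 + 50.35/60 = 163.839167
  E ⇒ keep positive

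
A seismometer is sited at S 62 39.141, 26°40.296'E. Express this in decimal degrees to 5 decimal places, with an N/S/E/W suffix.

φ: 62 + 39.141/60 = 62.652350
Longitude: 40.296′ = 0.671600°; total 26.671600

62.65235° S, 26.67160° E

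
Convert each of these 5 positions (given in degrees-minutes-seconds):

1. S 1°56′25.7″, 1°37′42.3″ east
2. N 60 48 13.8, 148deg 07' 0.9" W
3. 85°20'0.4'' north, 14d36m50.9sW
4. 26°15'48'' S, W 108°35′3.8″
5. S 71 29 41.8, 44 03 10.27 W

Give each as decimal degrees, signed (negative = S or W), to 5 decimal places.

1. -1.94047, 1.62842
2. 60.80383, -148.11692
3. 85.33344, -14.61414
4. -26.26333, -108.58439
5. -71.49494, -44.05285

Point 1:
  Lat: 56′ + 25.7″ = 56.42833′; 1 + 56.42833/60 = 1.940472
  S ⇒ negate
  Longitude: 1 + 37/60 + 42.3/3600 = 1.628417
  E → positive
Point 2:
  Lat: 60 + 48/60 + 13.8/3600 = 60.803833
  N → positive
  Longitude: 7′ + 0.9″ = 7.01500′; 148 + 7.01500/60 = 148.116917
  W ⇒ negate
Point 3:
  Lat: 85 + 20/60 + 0.4/3600 = 85.333444
  N → positive
  Lon: 36′ + 50.9″ = 36.84833′; 14 + 36.84833/60 = 14.614139
  hemisphere W, so the sign is −
Point 4:
  φ: 15′ + 48″ = 15.80000′; 26 + 15.80000/60 = 26.263333
  hemisphere S, so the sign is −
  λ: 108 + 35/60 + 3.8/3600 = 108.584389
  W ⇒ negate
Point 5:
  Lat: 71 + 29/60 + 41.8/3600 = 71.494944
  hemisphere S, so the sign is −
  Longitude: 44 + 3/60 + 10.27/3600 = 44.052853
  W → negative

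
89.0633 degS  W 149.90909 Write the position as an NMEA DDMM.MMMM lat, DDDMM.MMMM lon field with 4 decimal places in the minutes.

8903.7980,S / 14954.5454,W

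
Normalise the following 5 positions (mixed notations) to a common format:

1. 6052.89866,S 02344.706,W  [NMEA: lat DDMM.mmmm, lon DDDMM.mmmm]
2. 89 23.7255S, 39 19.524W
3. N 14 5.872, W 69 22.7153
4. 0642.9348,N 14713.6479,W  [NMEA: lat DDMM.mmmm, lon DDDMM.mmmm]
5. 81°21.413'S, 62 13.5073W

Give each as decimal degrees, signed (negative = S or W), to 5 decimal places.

Point 1:
  φ: split at 2 digits → 60° and 52.89866′; 60 + 52.89866/60 = 60.881644
  S → negative
  Longitude: split at 3 digits → 023° and 44.706′; 23 + 44.706/60 = 23.745100
  W → negative
Point 2:
  Latitude: 89 + 23.7255/60 = 89.395425
  S → negative
  Longitude: 39 + 19.524/60 = 39.325400
  hemisphere W, so the sign is −
Point 3:
  Lat: 5.872′ = 0.097867°; total 14.097867
  N → positive
  λ: 69 + 22.7153/60 = 69.378588
  hemisphere W, so the sign is −
Point 4:
  Latitude: degrees = first 2 digits = 6, minutes = 42.9348; 6 + 42.9348/60 = 6.715580
  N → positive
  Longitude: split at 3 digits → 147° and 13.6479′; 147 + 13.6479/60 = 147.227465
  W → negative
Point 5:
  Latitude: 81 + 21.413/60 = 81.356883
  hemisphere S, so the sign is −
  λ: 62 + 13.5073/60 = 62.225122
  hemisphere W, so the sign is −

1. -60.88164, -23.74510
2. -89.39543, -39.32540
3. 14.09787, -69.37859
4. 6.71558, -147.22747
5. -81.35688, -62.22512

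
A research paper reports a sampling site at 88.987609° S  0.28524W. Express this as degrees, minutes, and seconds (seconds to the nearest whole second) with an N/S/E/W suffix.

Lat: whole degrees 88; 59.25654′ → 59′ and 15.39″
λ: 0.285240 × 60 = 17.11440′ → 17′, remainder × 60 = 6.86″

88°59′15″ S, 0°17′7″ W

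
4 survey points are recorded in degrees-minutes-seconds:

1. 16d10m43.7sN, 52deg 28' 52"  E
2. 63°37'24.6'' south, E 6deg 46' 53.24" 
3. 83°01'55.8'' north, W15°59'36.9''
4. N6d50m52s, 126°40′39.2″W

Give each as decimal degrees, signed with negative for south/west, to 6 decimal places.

1. 16.178806, 52.481111
2. -63.623500, 6.781456
3. 83.032167, -15.993583
4. 6.847778, -126.677556

Point 1:
  Lat: 10′ + 43.7″ = 10.72833′; 16 + 10.72833/60 = 16.1788056
  N → positive
  λ: 52 + 28/60 + 52/3600 = 52.4811111
  E → positive
Point 2:
  Latitude: 37′ + 24.6″ = 37.41000′; 63 + 37.41000/60 = 63.6235000
  S → negative
  Longitude: 46′ + 53.24″ = 46.88733′; 6 + 46.88733/60 = 6.7814556
  E ⇒ keep positive
Point 3:
  Latitude: 83° + 1/60 + 55.8/3600 = 83 + 0.016667 + 0.015500 = 83.0321667
  N ⇒ keep positive
  Longitude: 59′ + 36.9″ = 59.61500′; 15 + 59.61500/60 = 15.9935833
  W → negative
Point 4:
  φ: 50′ + 52″ = 50.86667′; 6 + 50.86667/60 = 6.8477778
  N → positive
  Lon: 126 + 40/60 + 39.2/3600 = 126.6775556
  hemisphere W, so the sign is −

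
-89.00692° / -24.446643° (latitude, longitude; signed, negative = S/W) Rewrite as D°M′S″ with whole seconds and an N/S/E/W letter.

Latitude is negative → S; |value| = 89.006920
φ: 0.006920° → 0.41520′; 0.41520 × 60 = 24.91″
Longitude is negative → W; |value| = 24.446643
Lon: 0.446643 × 60 = 26.79858′ → 26′, remainder × 60 = 47.91″

89°00′25″ S, 24°26′48″ W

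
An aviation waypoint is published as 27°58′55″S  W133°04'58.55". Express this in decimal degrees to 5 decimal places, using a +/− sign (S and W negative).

-27.98194, -133.08293

Lat: 27 + 58/60 + 55/3600 = 27.981944
S → negative
Longitude: 133 + 4/60 + 58.55/3600 = 133.082931
W ⇒ negate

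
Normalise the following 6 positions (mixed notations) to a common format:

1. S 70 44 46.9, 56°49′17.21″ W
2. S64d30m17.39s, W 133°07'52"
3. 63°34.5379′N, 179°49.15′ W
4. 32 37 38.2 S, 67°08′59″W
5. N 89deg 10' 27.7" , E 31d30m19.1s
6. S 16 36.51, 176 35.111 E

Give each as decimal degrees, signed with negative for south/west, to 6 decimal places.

1. -70.746361, -56.821447
2. -64.504831, -133.131111
3. 63.575632, -179.819167
4. -32.627278, -67.149722
5. 89.174361, 31.505306
6. -16.608500, 176.585183

Point 1:
  φ: 44′ + 46.9″ = 44.78167′; 70 + 44.78167/60 = 70.7463611
  hemisphere S, so the sign is −
  λ: 56 + 49/60 + 17.21/3600 = 56.8214472
  hemisphere W, so the sign is −
Point 2:
  φ: 64° + 30/60 + 17.39/3600 = 64 + 0.500000 + 0.004831 = 64.5048306
  S ⇒ negate
  λ: 7′ + 52″ = 7.86667′; 133 + 7.86667/60 = 133.1311111
  hemisphere W, so the sign is −
Point 3:
  Latitude: 63 + 34.5379/60 = 63.5756317
  N → positive
  Lon: 179 + 49.15/60 = 179.8191667
  W → negative
Point 4:
  Latitude: 32 + 37/60 + 38.2/3600 = 32.6272778
  hemisphere S, so the sign is −
  Lon: 67 + 8/60 + 59/3600 = 67.1497222
  W → negative
Point 5:
  φ: 10′ + 27.7″ = 10.46167′; 89 + 10.46167/60 = 89.1743611
  N ⇒ keep positive
  λ: 31° + 30/60 + 19.1/3600 = 31 + 0.500000 + 0.005306 = 31.5053056
  E → positive
Point 6:
  Latitude: 16 + 36.51/60 = 16.6085000
  hemisphere S, so the sign is −
  Longitude: 176 + 35.111/60 = 176.5851833
  E → positive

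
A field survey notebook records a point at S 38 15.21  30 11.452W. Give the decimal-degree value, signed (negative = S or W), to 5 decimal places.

Lat: 15.21′ = 0.253500°; total 38.253500
S → negative
λ: 30 + 11.452/60 = 30.190867
W → negative

-38.25350, -30.19087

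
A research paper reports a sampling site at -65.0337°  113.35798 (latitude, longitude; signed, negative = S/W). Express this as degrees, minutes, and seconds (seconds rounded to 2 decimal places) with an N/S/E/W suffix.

65°02′1.32″ S, 113°21′28.73″ E

Latitude is negative → S; |value| = 65.033700
φ: 0.033700° → 2.02200′; 0.02200 × 60 = 1.3200″
Lon: 0.357980° → 21.47880′; 0.47880 × 60 = 28.7280″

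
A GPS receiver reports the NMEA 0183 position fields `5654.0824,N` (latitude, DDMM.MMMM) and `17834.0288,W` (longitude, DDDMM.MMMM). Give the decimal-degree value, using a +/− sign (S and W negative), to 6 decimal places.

56.901373, -178.567147

Latitude: split at 2 digits → 56° and 54.0824′; 56 + 54.0824/60 = 56.9013733
N ⇒ keep positive
Lon: degrees = first 3 digits = 178, minutes = 34.0288; 178 + 34.0288/60 = 178.5671467
W → negative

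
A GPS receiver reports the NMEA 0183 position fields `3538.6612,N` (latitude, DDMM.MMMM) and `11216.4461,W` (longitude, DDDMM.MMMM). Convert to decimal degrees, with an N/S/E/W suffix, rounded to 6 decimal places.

Lat: degrees = first 2 digits = 35, minutes = 38.6612; 35 + 38.6612/60 = 35.6443533
Longitude: degrees = first 3 digits = 112, minutes = 16.4461; 112 + 16.4461/60 = 112.2741017

35.644353° N, 112.274102° W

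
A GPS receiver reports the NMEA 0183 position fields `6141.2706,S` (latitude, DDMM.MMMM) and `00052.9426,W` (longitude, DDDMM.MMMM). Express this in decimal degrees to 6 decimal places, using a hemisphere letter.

61.687843° S, 0.882377° W

φ: degrees = first 2 digits = 61, minutes = 41.2706; 61 + 41.2706/60 = 61.6878433
Lon: degrees = first 3 digits = 0, minutes = 52.9426; 0 + 52.9426/60 = 0.8823767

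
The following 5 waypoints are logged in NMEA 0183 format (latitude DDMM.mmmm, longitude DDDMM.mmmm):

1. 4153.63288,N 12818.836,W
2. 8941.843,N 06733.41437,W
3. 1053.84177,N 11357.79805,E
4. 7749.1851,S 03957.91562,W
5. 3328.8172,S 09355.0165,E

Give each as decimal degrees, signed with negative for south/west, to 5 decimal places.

1. 41.89388, -128.31393
2. 89.69738, -67.55691
3. 10.89736, 113.96330
4. -77.81975, -39.96526
5. -33.48029, 93.91694

Point 1:
  Latitude: split at 2 digits → 41° and 53.63288′; 41 + 53.63288/60 = 41.893881
  N ⇒ keep positive
  λ: split at 3 digits → 128° and 18.836′; 128 + 18.836/60 = 128.313933
  W → negative
Point 2:
  Latitude: split at 2 digits → 89° and 41.843′; 89 + 41.843/60 = 89.697383
  N → positive
  Lon: split at 3 digits → 067° and 33.41437′; 67 + 33.41437/60 = 67.556906
  W ⇒ negate
Point 3:
  φ: split at 2 digits → 10° and 53.84177′; 10 + 53.84177/60 = 10.897363
  N → positive
  Longitude: degrees = first 3 digits = 113, minutes = 57.79805; 113 + 57.79805/60 = 113.963301
  E ⇒ keep positive
Point 4:
  φ: degrees = first 2 digits = 77, minutes = 49.1851; 77 + 49.1851/60 = 77.819752
  hemisphere S, so the sign is −
  Lon: degrees = first 3 digits = 39, minutes = 57.91562; 39 + 57.91562/60 = 39.965260
  W → negative
Point 5:
  Lat: degrees = first 2 digits = 33, minutes = 28.8172; 33 + 28.8172/60 = 33.480287
  S ⇒ negate
  λ: split at 3 digits → 093° and 55.0165′; 93 + 55.0165/60 = 93.916942
  E → positive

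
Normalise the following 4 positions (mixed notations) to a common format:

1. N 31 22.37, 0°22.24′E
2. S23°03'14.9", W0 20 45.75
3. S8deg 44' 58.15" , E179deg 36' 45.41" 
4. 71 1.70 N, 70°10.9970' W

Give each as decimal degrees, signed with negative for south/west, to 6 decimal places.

1. 31.372833, 0.370667
2. -23.054139, -0.346042
3. -8.749486, 179.612614
4. 71.028333, -70.183283

Point 1:
  Lat: 31 + 22.37/60 = 31.3728333
  N ⇒ keep positive
  Lon: 22.24′ = 0.370667°; total 0.3706667
  E → positive
Point 2:
  Lat: 23 + 3/60 + 14.9/3600 = 23.0541389
  S → negative
  λ: 0° + 20/60 + 45.75/3600 = 0 + 0.333333 + 0.012708 = 0.3460417
  hemisphere W, so the sign is −
Point 3:
  φ: 44′ + 58.15″ = 44.96917′; 8 + 44.96917/60 = 8.7494861
  S → negative
  Lon: 179 + 36/60 + 45.41/3600 = 179.6126139
  E ⇒ keep positive
Point 4:
  φ: 1.7′ = 0.028333°; total 71.0283333
  N → positive
  λ: 10.997′ = 0.183283°; total 70.1832833
  hemisphere W, so the sign is −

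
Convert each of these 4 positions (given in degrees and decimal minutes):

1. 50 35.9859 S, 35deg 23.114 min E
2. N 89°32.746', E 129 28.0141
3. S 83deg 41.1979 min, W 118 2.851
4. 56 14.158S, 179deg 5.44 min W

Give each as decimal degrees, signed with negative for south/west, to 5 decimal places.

Point 1:
  φ: 50 + 35.9859/60 = 50.599765
  S → negative
  λ: 23.114′ = 0.385233°; total 35.385233
  E ⇒ keep positive
Point 2:
  Latitude: 89 + 32.746/60 = 89.545767
  N → positive
  λ: 28.0141′ = 0.466902°; total 129.466902
  E → positive
Point 3:
  φ: 41.1979′ = 0.686632°; total 83.686632
  S → negative
  Lon: 2.851′ = 0.047517°; total 118.047517
  W ⇒ negate
Point 4:
  Latitude: 14.158′ = 0.235967°; total 56.235967
  S ⇒ negate
  Longitude: 179 + 5.44/60 = 179.090667
  W ⇒ negate

1. -50.59977, 35.38523
2. 89.54577, 129.46690
3. -83.68663, -118.04752
4. -56.23597, -179.09067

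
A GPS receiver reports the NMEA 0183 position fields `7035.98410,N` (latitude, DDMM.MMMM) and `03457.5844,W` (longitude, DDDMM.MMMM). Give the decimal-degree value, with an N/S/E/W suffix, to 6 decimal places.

Latitude: degrees = first 2 digits = 70, minutes = 35.9841; 70 + 35.9841/60 = 70.5997350
λ: degrees = first 3 digits = 34, minutes = 57.5844; 34 + 57.5844/60 = 34.9597400

70.599735° N, 34.959740° W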